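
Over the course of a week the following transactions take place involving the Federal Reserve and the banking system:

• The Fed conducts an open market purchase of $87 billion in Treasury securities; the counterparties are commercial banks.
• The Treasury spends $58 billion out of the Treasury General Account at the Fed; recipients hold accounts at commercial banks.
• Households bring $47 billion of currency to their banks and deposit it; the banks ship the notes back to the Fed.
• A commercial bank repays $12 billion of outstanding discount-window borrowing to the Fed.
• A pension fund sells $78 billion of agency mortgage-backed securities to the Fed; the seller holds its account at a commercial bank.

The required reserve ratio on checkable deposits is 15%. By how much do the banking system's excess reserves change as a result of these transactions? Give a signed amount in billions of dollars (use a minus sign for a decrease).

+$230.55 billion

OMO purchase (from banks) $87 billion: reserves +$87B, deposits 0.
Government spending $58 billion: reserves +$58B, deposits +$58B.
Currency deposit $47 billion: reserves +$47B, deposits +$47B.
Discount-window repayment $12 billion: reserves −$12B, deposits 0.
Asset purchase (from non-banks) $78 billion: reserves +$78B, deposits +$78B.
Totals: Δreserves = +$258B, Δdeposits = +$183B.
Δrequired reserves = 15% × +$183B = +$27.45B.
Δexcess reserves = Δreserves − Δrequired = +$258B − (+$27.45B) = +$230.55 billion.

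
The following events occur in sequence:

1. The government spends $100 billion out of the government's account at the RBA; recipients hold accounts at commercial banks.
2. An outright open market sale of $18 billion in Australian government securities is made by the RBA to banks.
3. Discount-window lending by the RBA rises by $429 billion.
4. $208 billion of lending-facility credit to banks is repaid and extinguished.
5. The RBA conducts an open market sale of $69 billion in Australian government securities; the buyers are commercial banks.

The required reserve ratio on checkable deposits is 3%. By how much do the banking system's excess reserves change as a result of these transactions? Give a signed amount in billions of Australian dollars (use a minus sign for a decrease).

+$231 billion

Government spending $100 billion: reserves +$100B, deposits +$100B.
OMO sale (to banks) $18 billion: reserves −$18B, deposits 0.
Discount-window loan $429 billion: reserves +$429B, deposits 0.
Discount-window repayment $208 billion: reserves −$208B, deposits 0.
OMO sale (to banks) $69 billion: reserves −$69B, deposits 0.
Totals: Δreserves = +$234B, Δdeposits = +$100B.
Δrequired reserves = 3% × +$100B = +$3B.
Δexcess reserves = Δreserves − Δrequired = +$234B − (+$3B) = +$231 billion.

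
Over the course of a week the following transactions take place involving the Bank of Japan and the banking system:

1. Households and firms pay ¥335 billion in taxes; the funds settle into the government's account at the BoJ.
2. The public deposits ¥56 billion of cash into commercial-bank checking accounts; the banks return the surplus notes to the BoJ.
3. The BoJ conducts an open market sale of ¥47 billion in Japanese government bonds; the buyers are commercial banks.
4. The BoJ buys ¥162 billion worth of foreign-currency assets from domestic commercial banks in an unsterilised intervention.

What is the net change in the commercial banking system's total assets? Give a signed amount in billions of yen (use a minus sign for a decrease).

BoJ balance sheet:
  Assets:      Securities −¥47B, Foreign assets +¥162B
  Liabilities: Bank reserves −¥164B, Currency in circulation −¥56B, Government deposits +¥335B
Commercial banking system:
  Assets:      Reserves at CB −¥164B, Securities +¥47B, Foreign assets −¥162B
  Liabilities: Checkable deposits −¥279B
Change in total bank assets = -¥279 billion.

-¥279 billion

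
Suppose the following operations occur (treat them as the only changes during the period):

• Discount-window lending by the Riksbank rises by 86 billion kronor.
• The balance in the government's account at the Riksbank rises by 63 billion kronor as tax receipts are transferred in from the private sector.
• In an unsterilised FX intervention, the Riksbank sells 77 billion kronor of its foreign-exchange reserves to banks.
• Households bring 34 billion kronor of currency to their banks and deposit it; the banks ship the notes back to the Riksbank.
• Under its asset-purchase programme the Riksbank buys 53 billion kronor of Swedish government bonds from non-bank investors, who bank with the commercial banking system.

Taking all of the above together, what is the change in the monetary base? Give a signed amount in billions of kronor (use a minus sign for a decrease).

Discount-window loan 86 billion kronor: Riksbank balance sheet expands → +86B.
Government account inflow 63 billion kronor: reserves shift to a non-base liability → −63B.
FX sale 77 billion kronor: Riksbank balance sheet contracts → −77B.
Currency deposit 34 billion kronor: just a shift between currency and reserves — both are base money → 0.
Asset purchase (from non-banks) 53 billion kronor: Riksbank balance sheet expands → +53B.
Net: 86 − 63 − 77 + 0 + 53 = -1 billion.

-1 billion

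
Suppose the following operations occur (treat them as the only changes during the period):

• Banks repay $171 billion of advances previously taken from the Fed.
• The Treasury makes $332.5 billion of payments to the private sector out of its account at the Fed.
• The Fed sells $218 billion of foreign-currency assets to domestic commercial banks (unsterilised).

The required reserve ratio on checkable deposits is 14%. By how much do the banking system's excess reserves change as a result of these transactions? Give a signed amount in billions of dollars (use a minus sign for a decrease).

Discount-window repayment $171 billion: reserves −$171B, deposits 0.
Government spending $332.5 billion: reserves +$332.5B, deposits +$332.5B.
FX sale $218 billion: reserves −$218B, deposits 0.
Totals: Δreserves = −$56.5B, Δdeposits = +$332.5B.
Δrequired reserves = 14% × +$332.5B = +$46.55B.
Δexcess reserves = Δreserves − Δrequired = −$56.5B − (+$46.55B) = -$103.05 billion.

-$103.05 billion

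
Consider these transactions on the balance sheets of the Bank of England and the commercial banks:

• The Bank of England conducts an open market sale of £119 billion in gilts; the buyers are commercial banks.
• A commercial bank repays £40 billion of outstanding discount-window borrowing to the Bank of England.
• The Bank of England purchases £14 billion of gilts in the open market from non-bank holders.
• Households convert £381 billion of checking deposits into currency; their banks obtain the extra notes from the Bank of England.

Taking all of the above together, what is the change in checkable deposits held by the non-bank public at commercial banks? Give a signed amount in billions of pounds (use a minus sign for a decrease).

Bank of England balance sheet:
  Assets:      Securities −£105B, Loans to banks −£40B
  Liabilities: Bank reserves −£526B, Currency in circulation +£381B
Commercial banking system:
  Assets:      Reserves at CB −£526B, Securities +£119B
  Liabilities: Checkable deposits −£367B, Borrowings from CB −£40B
So the change in checkable deposits held by the non-bank public at commercial banks is -£367 billion.

-£367 billion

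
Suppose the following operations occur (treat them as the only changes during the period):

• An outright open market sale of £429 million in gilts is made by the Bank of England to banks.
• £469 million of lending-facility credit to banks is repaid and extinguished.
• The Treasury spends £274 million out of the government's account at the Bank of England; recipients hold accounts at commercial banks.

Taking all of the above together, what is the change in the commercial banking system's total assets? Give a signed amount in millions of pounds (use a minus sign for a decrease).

-£195 million

OMO sale (to banks) £429 million: just an asset swap on bank balance sheets → 0.
Discount-window repayment £469 million: bank balance sheets shrink → −£469M.
Government spending £274 million: bank balance sheets expand → +£274M.
Net: 0 − 469 + 274 = -£195 million.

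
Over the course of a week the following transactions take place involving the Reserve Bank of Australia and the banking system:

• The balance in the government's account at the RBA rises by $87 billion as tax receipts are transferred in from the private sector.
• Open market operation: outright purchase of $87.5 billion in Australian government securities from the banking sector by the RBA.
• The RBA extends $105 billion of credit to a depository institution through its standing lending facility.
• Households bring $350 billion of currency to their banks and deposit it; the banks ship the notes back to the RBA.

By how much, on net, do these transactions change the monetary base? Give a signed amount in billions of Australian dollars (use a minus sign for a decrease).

+$105.5 billion

RBA balance sheet:
  Assets:      Securities +$87.5B, Loans to banks +$105B
  Liabilities: Bank reserves +$455.5B, Currency in circulation −$350B, Government deposits +$87B
Commercial banking system:
  Assets:      Reserves at CB +$455.5B, Securities −$87.5B
  Liabilities: Checkable deposits +$263B, Borrowings from CB +$105B
Monetary base = currency + reserves: −$350B + (+$455.5B) = +$105.5 billion.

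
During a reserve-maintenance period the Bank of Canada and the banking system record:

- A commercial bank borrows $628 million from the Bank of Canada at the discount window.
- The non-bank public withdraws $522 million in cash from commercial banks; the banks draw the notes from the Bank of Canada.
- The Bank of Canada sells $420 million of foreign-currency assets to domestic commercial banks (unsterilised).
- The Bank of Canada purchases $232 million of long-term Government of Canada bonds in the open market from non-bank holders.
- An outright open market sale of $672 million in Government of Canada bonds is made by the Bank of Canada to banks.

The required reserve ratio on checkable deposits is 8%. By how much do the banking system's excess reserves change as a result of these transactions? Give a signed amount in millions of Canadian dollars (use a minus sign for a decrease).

Discount-window loan $628 million: reserves +$628M, deposits 0.
Currency withdrawal $522 million: reserves −$522M, deposits −$522M.
FX sale $420 million: reserves −$420M, deposits 0.
Asset purchase (from non-banks) $232 million: reserves +$232M, deposits +$232M.
OMO sale (to banks) $672 million: reserves −$672M, deposits 0.
Totals: Δreserves = −$754M, Δdeposits = −$290M.
Δrequired reserves = 8% × −$290M = −$23.2M.
Δexcess reserves = Δreserves − Δrequired = −$754M − (−$23.2M) = -$730.8 million.

-$730.8 million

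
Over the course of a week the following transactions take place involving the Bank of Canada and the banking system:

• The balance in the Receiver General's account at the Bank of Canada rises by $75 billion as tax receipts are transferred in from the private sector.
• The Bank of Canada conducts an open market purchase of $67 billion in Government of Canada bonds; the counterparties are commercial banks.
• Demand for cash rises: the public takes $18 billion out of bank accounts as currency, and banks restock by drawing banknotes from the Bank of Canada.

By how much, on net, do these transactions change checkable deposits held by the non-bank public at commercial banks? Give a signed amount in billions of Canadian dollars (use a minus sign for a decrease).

-$93 billion

Government account inflow $75 billion: non-bank counterparties' bank balances fall → −$75B.
OMO purchase (from banks) $67 billion: the counterparty is a bank, so public deposits are unchanged → 0.
Currency withdrawal $18 billion: non-bank counterparties' bank balances fall → −$18B.
Net: −75 + 0 − 18 = -$93 billion.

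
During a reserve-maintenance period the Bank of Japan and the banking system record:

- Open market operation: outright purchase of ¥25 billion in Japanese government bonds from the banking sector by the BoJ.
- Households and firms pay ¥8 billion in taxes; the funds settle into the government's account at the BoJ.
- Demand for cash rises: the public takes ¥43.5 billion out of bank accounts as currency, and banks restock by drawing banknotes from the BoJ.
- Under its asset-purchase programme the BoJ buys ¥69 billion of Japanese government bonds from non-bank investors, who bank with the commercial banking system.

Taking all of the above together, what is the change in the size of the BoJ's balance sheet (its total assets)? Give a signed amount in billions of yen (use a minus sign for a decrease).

+¥94 billion

OMO purchase (from banks) ¥25 billion: a BoJ asset is acquired → +¥25B.
Government account inflow ¥8 billion: only the composition of liabilities changes → 0.
Currency withdrawal ¥43.5 billion: only the composition of liabilities changes → 0.
Asset purchase (from non-banks) ¥69 billion: a BoJ asset is acquired → +¥69B.
Net: 25 + 0 + 0 + 69 = +¥94 billion.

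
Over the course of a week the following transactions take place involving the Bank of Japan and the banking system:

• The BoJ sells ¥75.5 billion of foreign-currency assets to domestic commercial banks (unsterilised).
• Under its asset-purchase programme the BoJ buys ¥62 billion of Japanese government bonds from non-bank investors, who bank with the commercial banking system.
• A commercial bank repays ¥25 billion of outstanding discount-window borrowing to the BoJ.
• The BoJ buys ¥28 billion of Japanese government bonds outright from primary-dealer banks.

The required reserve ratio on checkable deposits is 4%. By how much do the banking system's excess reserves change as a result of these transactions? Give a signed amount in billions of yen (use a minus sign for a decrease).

FX sale ¥75.5 billion: reserves −¥75.5B, deposits 0.
Asset purchase (from non-banks) ¥62 billion: reserves +¥62B, deposits +¥62B.
Discount-window repayment ¥25 billion: reserves −¥25B, deposits 0.
OMO purchase (from banks) ¥28 billion: reserves +¥28B, deposits 0.
Totals: Δreserves = −¥10.5B, Δdeposits = +¥62B.
Δrequired reserves = 4% × +¥62B = +¥2.48B.
Δexcess reserves = Δreserves − Δrequired = −¥10.5B − (+¥2.48B) = -¥12.98 billion.

-¥12.98 billion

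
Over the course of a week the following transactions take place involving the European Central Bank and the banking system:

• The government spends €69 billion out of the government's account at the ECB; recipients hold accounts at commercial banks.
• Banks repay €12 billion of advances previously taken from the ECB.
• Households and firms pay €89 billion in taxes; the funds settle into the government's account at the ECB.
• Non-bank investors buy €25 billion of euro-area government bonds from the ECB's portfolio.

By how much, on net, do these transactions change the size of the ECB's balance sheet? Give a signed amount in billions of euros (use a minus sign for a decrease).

-€37 billion

Government spending €69 billion: only the composition of liabilities changes → 0.
Discount-window repayment €12 billion: an ECB asset is shed → −€12B.
Government account inflow €89 billion: only the composition of liabilities changes → 0.
Asset sale (to non-banks) €25 billion: an ECB asset is shed → −€25B.
Net: 0 − 12 + 0 − 25 = -€37 billion.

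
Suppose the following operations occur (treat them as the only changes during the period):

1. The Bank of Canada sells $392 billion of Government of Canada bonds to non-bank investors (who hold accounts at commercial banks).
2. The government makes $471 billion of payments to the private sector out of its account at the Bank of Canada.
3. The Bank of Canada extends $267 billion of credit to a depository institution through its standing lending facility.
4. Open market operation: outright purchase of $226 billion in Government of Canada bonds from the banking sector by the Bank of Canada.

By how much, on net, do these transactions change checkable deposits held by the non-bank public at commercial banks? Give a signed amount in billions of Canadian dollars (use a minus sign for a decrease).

Asset sale (to non-banks) $392 billion: non-bank counterparties' bank balances fall → −$392B.
Government spending $471 billion: non-bank counterparties' bank balances rise → +$471B.
Discount-window loan $267 billion: the counterparty is a bank, so public deposits are unchanged → 0.
OMO purchase (from banks) $226 billion: the counterparty is a bank, so public deposits are unchanged → 0.
Net: −392 + 471 + 0 + 0 = +$79 billion.

+$79 billion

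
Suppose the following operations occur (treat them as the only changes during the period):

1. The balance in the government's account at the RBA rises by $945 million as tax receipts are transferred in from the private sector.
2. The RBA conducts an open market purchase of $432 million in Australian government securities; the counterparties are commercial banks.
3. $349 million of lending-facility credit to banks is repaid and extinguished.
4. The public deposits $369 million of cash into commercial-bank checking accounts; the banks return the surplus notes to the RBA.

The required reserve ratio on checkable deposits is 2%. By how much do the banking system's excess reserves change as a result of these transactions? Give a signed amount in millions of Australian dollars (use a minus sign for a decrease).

-$481.48 million

Government account inflow $945 million: reserves −$945M, deposits −$945M.
OMO purchase (from banks) $432 million: reserves +$432M, deposits 0.
Discount-window repayment $349 million: reserves −$349M, deposits 0.
Currency deposit $369 million: reserves +$369M, deposits +$369M.
Totals: Δreserves = −$493M, Δdeposits = −$576M.
Δrequired reserves = 2% × −$576M = −$11.52M.
Δexcess reserves = Δreserves − Δrequired = −$493M − (−$11.52M) = -$481.48 million.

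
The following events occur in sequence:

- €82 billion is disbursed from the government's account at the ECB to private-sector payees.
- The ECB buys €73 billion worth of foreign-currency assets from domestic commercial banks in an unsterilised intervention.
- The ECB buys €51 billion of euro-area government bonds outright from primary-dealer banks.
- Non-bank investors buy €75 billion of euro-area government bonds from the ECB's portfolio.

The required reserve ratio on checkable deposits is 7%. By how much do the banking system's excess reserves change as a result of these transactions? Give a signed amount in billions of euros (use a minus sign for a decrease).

+€130.51 billion

Government spending €82 billion: reserves +€82B, deposits +€82B.
FX purchase €73 billion: reserves +€73B, deposits 0.
OMO purchase (from banks) €51 billion: reserves +€51B, deposits 0.
Asset sale (to non-banks) €75 billion: reserves −€75B, deposits −€75B.
Totals: Δreserves = +€131B, Δdeposits = +€7B.
Δrequired reserves = 7% × +€7B = +€0.49B.
Δexcess reserves = Δreserves − Δrequired = +€131B − (+€0.49B) = +€130.51 billion.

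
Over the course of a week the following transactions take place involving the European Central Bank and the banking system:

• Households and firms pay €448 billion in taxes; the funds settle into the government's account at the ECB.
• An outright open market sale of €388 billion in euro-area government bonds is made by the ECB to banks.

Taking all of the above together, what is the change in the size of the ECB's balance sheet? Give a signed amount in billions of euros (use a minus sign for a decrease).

Government account inflow €448 billion: only the composition of liabilities changes → 0.
OMO sale (to banks) €388 billion: an ECB asset is shed → −€388B.
Net: 0 − 388 = -€388 billion.

-€388 billion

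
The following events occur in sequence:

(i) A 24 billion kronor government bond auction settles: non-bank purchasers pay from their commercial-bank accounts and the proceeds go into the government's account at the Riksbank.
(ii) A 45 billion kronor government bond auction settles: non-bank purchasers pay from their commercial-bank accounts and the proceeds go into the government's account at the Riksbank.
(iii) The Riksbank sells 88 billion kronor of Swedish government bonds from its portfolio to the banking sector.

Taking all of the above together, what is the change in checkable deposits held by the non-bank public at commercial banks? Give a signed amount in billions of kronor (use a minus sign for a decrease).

-69 billion

Riksbank balance sheet:
  Assets:      Securities −88B
  Liabilities: Bank reserves −157B, Government deposits +69B
Commercial banking system:
  Assets:      Reserves at CB −157B, Securities +88B
  Liabilities: Checkable deposits −69B
So the change in checkable deposits held by the non-bank public at commercial banks is -69 billion.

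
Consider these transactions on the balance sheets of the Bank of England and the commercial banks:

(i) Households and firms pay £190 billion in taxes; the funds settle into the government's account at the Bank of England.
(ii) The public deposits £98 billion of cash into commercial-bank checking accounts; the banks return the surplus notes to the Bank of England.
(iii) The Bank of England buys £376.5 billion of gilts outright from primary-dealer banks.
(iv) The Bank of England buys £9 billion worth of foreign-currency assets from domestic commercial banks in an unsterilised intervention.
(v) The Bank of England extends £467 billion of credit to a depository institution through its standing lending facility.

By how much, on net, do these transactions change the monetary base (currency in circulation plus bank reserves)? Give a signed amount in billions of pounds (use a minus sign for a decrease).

+£662.5 billion

Bank of England balance sheet:
  Assets:      Securities +£376.5B, Loans to banks +£467B, Foreign assets +£9B
  Liabilities: Bank reserves +£760.5B, Currency in circulation −£98B, Government deposits +£190B
Monetary base = currency + reserves: −£98B + (+£760.5B) = +£662.5 billion.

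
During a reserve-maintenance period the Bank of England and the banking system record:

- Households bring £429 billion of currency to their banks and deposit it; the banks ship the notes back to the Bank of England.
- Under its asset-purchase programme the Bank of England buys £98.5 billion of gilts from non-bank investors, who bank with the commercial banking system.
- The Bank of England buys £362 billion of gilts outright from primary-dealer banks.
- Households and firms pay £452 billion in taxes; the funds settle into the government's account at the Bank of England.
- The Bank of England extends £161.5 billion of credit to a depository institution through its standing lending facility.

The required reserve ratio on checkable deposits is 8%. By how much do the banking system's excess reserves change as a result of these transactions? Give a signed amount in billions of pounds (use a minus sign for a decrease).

+£592.96 billion

Currency deposit £429 billion: reserves +£429B, deposits +£429B.
Asset purchase (from non-banks) £98.5 billion: reserves +£98.5B, deposits +£98.5B.
OMO purchase (from banks) £362 billion: reserves +£362B, deposits 0.
Government account inflow £452 billion: reserves −£452B, deposits −£452B.
Discount-window loan £161.5 billion: reserves +£161.5B, deposits 0.
Totals: Δreserves = +£599B, Δdeposits = +£75.5B.
Δrequired reserves = 8% × +£75.5B = +£6.04B.
Δexcess reserves = Δreserves − Δrequired = +£599B − (+£6.04B) = +£592.96 billion.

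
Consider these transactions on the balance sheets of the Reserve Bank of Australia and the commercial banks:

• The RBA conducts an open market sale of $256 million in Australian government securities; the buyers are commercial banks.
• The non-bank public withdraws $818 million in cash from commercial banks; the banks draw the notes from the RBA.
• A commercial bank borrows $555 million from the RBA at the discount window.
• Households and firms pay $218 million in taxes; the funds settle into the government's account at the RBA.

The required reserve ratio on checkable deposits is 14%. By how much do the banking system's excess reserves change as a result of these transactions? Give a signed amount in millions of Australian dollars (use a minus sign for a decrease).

-$591.96 million

OMO sale (to banks) $256 million: reserves −$256M, deposits 0.
Currency withdrawal $818 million: reserves −$818M, deposits −$818M.
Discount-window loan $555 million: reserves +$555M, deposits 0.
Government account inflow $218 million: reserves −$218M, deposits −$218M.
Totals: Δreserves = −$737M, Δdeposits = −$1036M.
Δrequired reserves = 14% × −$1036M = −$145.04M.
Δexcess reserves = Δreserves − Δrequired = −$737M − (−$145.04M) = -$591.96 million.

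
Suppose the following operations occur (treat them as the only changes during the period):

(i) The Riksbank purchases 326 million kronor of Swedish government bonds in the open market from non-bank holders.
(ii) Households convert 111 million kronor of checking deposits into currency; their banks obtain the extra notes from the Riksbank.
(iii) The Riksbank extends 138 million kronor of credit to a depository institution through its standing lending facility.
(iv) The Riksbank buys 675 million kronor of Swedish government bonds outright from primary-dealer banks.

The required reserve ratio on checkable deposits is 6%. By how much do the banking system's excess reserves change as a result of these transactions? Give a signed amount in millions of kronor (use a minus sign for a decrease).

+1015.1 million

Asset purchase (from non-banks) 326 million kronor: reserves +326M, deposits +326M.
Currency withdrawal 111 million kronor: reserves −111M, deposits −111M.
Discount-window loan 138 million kronor: reserves +138M, deposits 0.
OMO purchase (from banks) 675 million kronor: reserves +675M, deposits 0.
Totals: Δreserves = +1028M, Δdeposits = +215M.
Δrequired reserves = 6% × +215M = +12.9M.
Δexcess reserves = Δreserves − Δrequired = +1028M − (+12.9M) = +1015.1 million.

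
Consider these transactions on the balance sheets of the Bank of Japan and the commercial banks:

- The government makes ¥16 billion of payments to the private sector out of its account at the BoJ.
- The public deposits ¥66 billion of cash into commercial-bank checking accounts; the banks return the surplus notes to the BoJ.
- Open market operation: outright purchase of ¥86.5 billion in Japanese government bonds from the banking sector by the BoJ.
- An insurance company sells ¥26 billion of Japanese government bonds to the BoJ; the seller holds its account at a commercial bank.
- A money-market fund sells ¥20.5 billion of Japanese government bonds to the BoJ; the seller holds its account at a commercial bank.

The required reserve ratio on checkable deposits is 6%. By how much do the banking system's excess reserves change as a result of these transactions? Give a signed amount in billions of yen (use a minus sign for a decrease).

+¥207.29 billion

Government spending ¥16 billion: reserves +¥16B, deposits +¥16B.
Currency deposit ¥66 billion: reserves +¥66B, deposits +¥66B.
OMO purchase (from banks) ¥86.5 billion: reserves +¥86.5B, deposits 0.
Asset purchase (from non-banks) ¥26 billion: reserves +¥26B, deposits +¥26B.
Asset purchase (from non-banks) ¥20.5 billion: reserves +¥20.5B, deposits +¥20.5B.
Totals: Δreserves = +¥215B, Δdeposits = +¥128.5B.
Δrequired reserves = 6% × +¥128.5B = +¥7.71B.
Δexcess reserves = Δreserves − Δrequired = +¥215B − (+¥7.71B) = +¥207.29 billion.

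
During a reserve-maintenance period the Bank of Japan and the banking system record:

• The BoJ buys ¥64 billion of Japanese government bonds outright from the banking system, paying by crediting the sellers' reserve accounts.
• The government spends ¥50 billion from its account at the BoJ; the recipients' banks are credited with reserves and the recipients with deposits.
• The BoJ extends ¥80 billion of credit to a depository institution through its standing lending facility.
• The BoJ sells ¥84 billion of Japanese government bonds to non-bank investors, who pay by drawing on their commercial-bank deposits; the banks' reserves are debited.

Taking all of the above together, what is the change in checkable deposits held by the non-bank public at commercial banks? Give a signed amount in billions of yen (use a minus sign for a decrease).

-¥34 billion

BoJ balance sheet:
  Assets:      Securities −¥20B, Loans to banks +¥80B
  Liabilities: Bank reserves +¥110B, Government deposits −¥50B
Commercial banking system:
  Assets:      Reserves at CB +¥110B, Securities −¥64B
  Liabilities: Checkable deposits −¥34B, Borrowings from CB +¥80B
So the change in checkable deposits held by the non-bank public at commercial banks is -¥34 billion.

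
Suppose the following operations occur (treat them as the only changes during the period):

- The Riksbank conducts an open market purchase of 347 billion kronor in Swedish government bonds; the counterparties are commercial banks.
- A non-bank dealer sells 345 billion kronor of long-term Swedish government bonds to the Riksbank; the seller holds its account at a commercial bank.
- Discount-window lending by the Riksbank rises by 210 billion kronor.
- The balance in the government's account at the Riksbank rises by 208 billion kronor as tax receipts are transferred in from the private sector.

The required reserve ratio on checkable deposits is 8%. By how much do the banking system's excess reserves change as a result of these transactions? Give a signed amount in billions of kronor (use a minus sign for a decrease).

OMO purchase (from banks) 347 billion kronor: reserves +347B, deposits 0.
Asset purchase (from non-banks) 345 billion kronor: reserves +345B, deposits +345B.
Discount-window loan 210 billion kronor: reserves +210B, deposits 0.
Government account inflow 208 billion kronor: reserves −208B, deposits −208B.
Totals: Δreserves = +694B, Δdeposits = +137B.
Δrequired reserves = 8% × +137B = +10.96B.
Δexcess reserves = Δreserves − Δrequired = +694B − (+10.96B) = +683.04 billion.

+683.04 billion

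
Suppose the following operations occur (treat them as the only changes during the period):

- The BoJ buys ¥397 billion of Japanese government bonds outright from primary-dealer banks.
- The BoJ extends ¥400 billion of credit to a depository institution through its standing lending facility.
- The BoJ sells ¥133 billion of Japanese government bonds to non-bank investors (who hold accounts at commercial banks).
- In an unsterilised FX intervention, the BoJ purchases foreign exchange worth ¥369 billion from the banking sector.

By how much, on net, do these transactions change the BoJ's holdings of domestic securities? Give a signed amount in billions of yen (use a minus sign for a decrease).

+¥264 billion

OMO purchase (from banks) ¥397 billion: securities added to the BoJ's portfolio → +¥397B.
Discount-window loan ¥400 billion: the BoJ's securities portfolio is untouched → 0.
Asset sale (to non-banks) ¥133 billion: securities removed from the BoJ's portfolio → −¥133B.
FX purchase ¥369 billion: the BoJ's securities portfolio is untouched → 0.
Net: 397 + 0 − 133 + 0 = +¥264 billion.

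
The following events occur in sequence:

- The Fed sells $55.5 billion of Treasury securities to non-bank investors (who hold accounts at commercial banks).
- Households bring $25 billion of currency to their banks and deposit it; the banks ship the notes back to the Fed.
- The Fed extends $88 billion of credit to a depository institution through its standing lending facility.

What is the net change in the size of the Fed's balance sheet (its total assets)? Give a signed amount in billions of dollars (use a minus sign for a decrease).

+$32.5 billion

Asset sale (to non-banks) $55.5 billion: a Fed asset is shed → −$55.5B.
Currency deposit $25 billion: only the composition of liabilities changes → 0.
Discount-window loan $88 billion: a Fed asset is acquired → +$88B.
Net: −55.5 + 0 + 88 = +$32.5 billion.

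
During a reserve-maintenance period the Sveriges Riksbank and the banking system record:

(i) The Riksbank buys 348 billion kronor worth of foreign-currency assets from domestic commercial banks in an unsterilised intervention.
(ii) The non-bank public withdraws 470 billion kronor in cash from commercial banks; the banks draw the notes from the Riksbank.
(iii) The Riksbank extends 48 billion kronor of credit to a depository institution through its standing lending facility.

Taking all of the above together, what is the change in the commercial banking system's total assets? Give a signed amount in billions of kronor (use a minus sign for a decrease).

-422 billion

FX purchase 348 billion kronor: just an asset swap on bank balance sheets → 0.
Currency withdrawal 470 billion kronor: bank balance sheets shrink → −470B.
Discount-window loan 48 billion kronor: bank balance sheets expand → +48B.
Net: 0 − 470 + 48 = -422 billion.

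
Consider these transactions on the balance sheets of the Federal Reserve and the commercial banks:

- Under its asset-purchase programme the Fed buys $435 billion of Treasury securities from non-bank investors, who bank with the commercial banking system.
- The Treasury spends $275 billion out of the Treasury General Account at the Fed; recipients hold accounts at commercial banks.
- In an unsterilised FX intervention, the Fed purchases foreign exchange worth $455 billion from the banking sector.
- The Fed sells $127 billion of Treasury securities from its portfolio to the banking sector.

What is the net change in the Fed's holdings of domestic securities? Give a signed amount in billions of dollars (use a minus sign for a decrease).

+$308 billion

Fed balance sheet:
  Assets:      Securities +$308B, Foreign assets +$455B
  Liabilities: Bank reserves +$1038B, Government deposits −$275B
So the change in the Fed's holdings of domestic securities is +$308 billion.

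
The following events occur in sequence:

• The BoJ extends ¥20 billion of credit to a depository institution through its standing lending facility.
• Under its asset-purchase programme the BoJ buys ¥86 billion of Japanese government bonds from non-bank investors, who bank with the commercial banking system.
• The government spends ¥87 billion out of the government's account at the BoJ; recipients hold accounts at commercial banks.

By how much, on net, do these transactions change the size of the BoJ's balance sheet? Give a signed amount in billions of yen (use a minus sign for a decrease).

Discount-window loan ¥20 billion: a BoJ asset is acquired → +¥20B.
Asset purchase (from non-banks) ¥86 billion: a BoJ asset is acquired → +¥86B.
Government spending ¥87 billion: only the composition of liabilities changes → 0.
Net: 20 + 86 + 0 = +¥106 billion.

+¥106 billion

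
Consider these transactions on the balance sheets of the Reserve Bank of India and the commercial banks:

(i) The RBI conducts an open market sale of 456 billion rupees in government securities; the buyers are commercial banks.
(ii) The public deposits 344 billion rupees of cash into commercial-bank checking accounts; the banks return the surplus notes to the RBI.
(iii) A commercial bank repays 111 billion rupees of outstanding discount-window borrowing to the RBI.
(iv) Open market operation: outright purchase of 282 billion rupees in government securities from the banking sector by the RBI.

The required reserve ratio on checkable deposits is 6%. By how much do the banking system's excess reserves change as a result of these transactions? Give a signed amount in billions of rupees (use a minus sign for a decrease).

OMO sale (to banks) 456 billion rupees: reserves −456B, deposits 0.
Currency deposit 344 billion rupees: reserves +344B, deposits +344B.
Discount-window repayment 111 billion rupees: reserves −111B, deposits 0.
OMO purchase (from banks) 282 billion rupees: reserves +282B, deposits 0.
Totals: Δreserves = +59B, Δdeposits = +344B.
Δrequired reserves = 6% × +344B = +20.64B.
Δexcess reserves = Δreserves − Δrequired = +59B − (+20.64B) = +38.36 billion.

+38.36 billion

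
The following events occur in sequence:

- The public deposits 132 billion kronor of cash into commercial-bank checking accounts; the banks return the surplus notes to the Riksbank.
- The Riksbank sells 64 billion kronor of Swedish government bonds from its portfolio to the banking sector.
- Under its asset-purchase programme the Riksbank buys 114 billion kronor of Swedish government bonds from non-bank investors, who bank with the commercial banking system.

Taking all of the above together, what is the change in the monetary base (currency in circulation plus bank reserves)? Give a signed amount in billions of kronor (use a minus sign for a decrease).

Riksbank balance sheet:
  Assets:      Securities +50B
  Liabilities: Bank reserves +182B, Currency in circulation −132B
Monetary base = currency + reserves: −132B + (+182B) = +50 billion.

+50 billion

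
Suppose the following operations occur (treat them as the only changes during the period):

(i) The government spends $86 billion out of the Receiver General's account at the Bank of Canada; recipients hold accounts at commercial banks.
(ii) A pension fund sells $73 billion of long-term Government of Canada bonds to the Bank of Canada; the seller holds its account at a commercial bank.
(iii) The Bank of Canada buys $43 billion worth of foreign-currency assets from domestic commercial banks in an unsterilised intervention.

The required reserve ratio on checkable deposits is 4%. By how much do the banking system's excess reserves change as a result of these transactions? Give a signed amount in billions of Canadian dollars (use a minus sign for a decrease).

+$195.64 billion

Government spending $86 billion: reserves +$86B, deposits +$86B.
Asset purchase (from non-banks) $73 billion: reserves +$73B, deposits +$73B.
FX purchase $43 billion: reserves +$43B, deposits 0.
Totals: Δreserves = +$202B, Δdeposits = +$159B.
Δrequired reserves = 4% × +$159B = +$6.36B.
Δexcess reserves = Δreserves − Δrequired = +$202B − (+$6.36B) = +$195.64 billion.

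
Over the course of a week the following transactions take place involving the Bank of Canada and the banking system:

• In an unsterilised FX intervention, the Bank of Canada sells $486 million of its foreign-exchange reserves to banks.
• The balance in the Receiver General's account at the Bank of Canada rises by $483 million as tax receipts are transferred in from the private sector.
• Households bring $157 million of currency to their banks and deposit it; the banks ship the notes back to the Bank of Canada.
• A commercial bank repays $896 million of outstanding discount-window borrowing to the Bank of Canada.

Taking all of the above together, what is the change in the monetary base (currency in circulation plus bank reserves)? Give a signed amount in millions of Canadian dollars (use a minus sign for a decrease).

FX sale $486 million: Bank of Canada balance sheet contracts → −$486M.
Government account inflow $483 million: reserves shift to a non-base liability → −$483M.
Currency deposit $157 million: just a shift between currency and reserves — both are base money → 0.
Discount-window repayment $896 million: Bank of Canada balance sheet contracts → −$896M.
Net: −486 − 483 + 0 − 896 = -$1865 million.

-$1865 million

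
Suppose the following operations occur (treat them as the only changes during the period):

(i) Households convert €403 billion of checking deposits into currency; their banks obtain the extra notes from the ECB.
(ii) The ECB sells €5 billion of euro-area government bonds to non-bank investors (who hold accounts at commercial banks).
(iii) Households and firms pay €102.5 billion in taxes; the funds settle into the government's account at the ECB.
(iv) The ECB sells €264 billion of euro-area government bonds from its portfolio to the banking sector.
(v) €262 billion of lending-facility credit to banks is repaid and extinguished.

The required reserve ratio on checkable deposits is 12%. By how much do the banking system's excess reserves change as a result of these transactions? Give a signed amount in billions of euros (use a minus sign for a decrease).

Currency withdrawal €403 billion: reserves −€403B, deposits −€403B.
Asset sale (to non-banks) €5 billion: reserves −€5B, deposits −€5B.
Government account inflow €102.5 billion: reserves −€102.5B, deposits −€102.5B.
OMO sale (to banks) €264 billion: reserves −€264B, deposits 0.
Discount-window repayment €262 billion: reserves −€262B, deposits 0.
Totals: Δreserves = −€1036.5B, Δdeposits = −€510.5B.
Δrequired reserves = 12% × −€510.5B = −€61.26B.
Δexcess reserves = Δreserves − Δrequired = −€1036.5B − (−€61.26B) = -€975.24 billion.

-€975.24 billion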